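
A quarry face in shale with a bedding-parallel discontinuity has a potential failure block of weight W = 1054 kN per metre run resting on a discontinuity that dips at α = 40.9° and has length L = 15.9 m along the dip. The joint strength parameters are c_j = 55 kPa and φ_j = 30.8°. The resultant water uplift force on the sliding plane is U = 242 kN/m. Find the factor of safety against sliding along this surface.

Resolving the block weight along and normal to the plane and applying the Mohr–Coulomb strength on the joint:
N' = W cosα − U = 1054·cos40.9° − 242 = 554.7 kN/m
Driving force T = W sinα = 1054·sin40.9° = 690.1 kN/m
Resisting force R = c_j·L + N'·tanφ_j = 55·15.9 + 554.7·tan30.8° = 874.5 + 330.6 = 1205.1 kN/m
FS = R / T = 1205.1 / 690.1 = 1.746

FS = 1.75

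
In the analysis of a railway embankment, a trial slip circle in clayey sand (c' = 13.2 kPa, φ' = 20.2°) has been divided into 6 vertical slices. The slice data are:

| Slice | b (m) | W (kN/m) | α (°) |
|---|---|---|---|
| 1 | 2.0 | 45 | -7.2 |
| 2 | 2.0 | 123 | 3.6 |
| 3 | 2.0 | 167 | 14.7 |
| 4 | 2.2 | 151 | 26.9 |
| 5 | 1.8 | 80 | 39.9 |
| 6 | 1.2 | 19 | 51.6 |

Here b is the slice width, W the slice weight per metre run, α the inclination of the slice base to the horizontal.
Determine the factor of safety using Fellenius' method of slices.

Ordinary method of slices: FS = Σ[c'·Δl_i + (W_i cosα_i)·tanφ'] / Σ W_i sinα_i, with Δl_i = b_i / cosα_i.
Slice 1: Δl = 2.0/cos(-7.2°) = 2.016 m; N'_1 = 45·cos(-7.2°) = 44.6; c'Δl = 26.61; W sinα = -5.6
Slice 2: Δl = 2.0/cos3.6° = 2.004 m; N'_2 = 123·cos3.6° = 122.8; c'Δl = 26.45; W sinα = 7.7
Slice 3: Δl = 2.0/cos14.7° = 2.068 m; N'_3 = 167·cos14.7° = 161.5; c'Δl = 27.29; W sinα = 42.4
Slice 4: Δl = 2.2/cos26.9° = 2.467 m; N'_4 = 151·cos26.9° = 134.7; c'Δl = 32.56; W sinα = 68.3
Slice 5: Δl = 1.8/cos39.9° = 2.346 m; N'_5 = 80·cos39.9° = 61.4; c'Δl = 30.97; W sinα = 51.3
Slice 6: Δl = 1.2/cos51.6° = 1.932 m; N'_6 = 19·cos51.6° = 11.8; c'Δl = 25.50; W sinα = 14.9
Σc'Δl = 169.4 kN/m; ΣN' = 536.8 kN/m; ΣW sinα = 179.0 kN/m
Resisting = 169.4 + 536.8·tan20.2° = 169.4 + 197.5 = 366.9 kN/m
FS = 366.9 / 179.0 = 2.050

FS = 2.05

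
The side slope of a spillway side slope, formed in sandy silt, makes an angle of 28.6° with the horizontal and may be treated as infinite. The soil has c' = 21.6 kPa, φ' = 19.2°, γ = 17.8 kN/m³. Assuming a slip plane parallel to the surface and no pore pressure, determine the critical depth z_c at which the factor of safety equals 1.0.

z_c = 7.99 m

Setting FS = 1.00 in FS = [c' + γz cos²β tanφ'] / [γz sinβ cosβ] and solving for z:
z = c' / [γ cosβ (FS·sinβ − cosβ·tanφ')]
  = 21.6 / [17.8·cos28.6°·(1.00·sin28.6° − cos28.6°·tan19.2°)]
  = 21.6 / [17.8·0.8780·(1.00·0.4787 − 0.8780·0.3482)]
  = 21.6 / 2.7028 = 7.992 m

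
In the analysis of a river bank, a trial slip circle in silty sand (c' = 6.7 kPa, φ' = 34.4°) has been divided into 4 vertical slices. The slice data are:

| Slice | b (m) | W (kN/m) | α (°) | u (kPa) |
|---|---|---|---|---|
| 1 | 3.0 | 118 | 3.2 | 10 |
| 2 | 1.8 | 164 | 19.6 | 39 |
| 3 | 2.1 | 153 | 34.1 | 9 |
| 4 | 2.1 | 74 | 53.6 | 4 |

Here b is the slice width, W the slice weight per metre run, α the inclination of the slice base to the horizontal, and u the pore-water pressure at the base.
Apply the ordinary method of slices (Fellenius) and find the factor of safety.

FS = 1.35

Ordinary method of slices: FS = Σ[c'·Δl_i + (W_i cosα_i − u_i·Δl_i)·tanφ'] / Σ W_i sinα_i, with Δl_i = b_i / cosα_i.
Slice 1: Δl = 3.0/cos3.2° = 3.005 m; N'_1 = 118·cos3.2° − 10·3.005 = 87.8; c'Δl = 20.13; W sinα = 6.6
Slice 2: Δl = 1.8/cos19.6° = 1.911 m; N'_2 = 164·cos19.6° − 39·1.911 = 80.0; c'Δl = 12.80; W sinα = 55.0
Slice 3: Δl = 2.1/cos34.1° = 2.536 m; N'_3 = 153·cos34.1° − 9·2.536 = 103.9; c'Δl = 16.99; W sinα = 85.8
Slice 4: Δl = 2.1/cos53.6° = 3.539 m; N'_4 = 74·cos53.6° − 4·3.539 = 29.8; c'Δl = 23.71; W sinα = 59.6
Σc'Δl = 73.6 kN/m; ΣN' = 301.4 kN/m; ΣW sinα = 206.9 kN/m
Resisting = 73.6 + 301.4·tan34.4° = 73.6 + 206.4 = 280.0 kN/m
FS = 280.0 / 206.9 = 1.353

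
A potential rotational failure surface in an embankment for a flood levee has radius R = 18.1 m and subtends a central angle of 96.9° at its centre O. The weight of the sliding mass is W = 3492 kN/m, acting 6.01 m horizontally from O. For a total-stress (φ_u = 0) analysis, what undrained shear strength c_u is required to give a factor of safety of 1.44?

FS = c_u·L_a·R / (W·d), so c_u = FS·W·d / (L_a·R).
Arc length L_a = R·θ = 18.1·(96.9°·π/180) = 18.1·1.6912 = 30.61 m
c_u = 1.44·3492·6.01 / (30.61·18.1) = 30221.2 / 554.06 = 54.54 kPa

c_u = 54.5 kPa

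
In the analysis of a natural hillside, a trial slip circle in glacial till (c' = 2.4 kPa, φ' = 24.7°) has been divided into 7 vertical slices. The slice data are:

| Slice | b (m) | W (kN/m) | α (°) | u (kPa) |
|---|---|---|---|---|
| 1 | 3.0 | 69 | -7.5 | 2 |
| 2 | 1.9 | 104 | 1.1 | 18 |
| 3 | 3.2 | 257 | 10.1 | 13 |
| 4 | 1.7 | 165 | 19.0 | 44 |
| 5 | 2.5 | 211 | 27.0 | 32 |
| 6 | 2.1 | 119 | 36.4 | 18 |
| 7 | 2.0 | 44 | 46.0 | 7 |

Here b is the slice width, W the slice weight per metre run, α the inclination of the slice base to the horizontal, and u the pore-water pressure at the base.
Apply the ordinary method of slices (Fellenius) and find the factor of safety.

Ordinary method of slices: FS = Σ[c'·Δl_i + (W_i cosα_i − u_i·Δl_i)·tanφ'] / Σ W_i sinα_i, with Δl_i = b_i / cosα_i.
Slice 1: Δl = 3.0/cos(-7.5°) = 3.026 m; N'_1 = 69·cos(-7.5°) − 2·3.026 = 62.4; c'Δl = 7.26; W sinα = -9.0
Slice 2: Δl = 1.9/cos1.1° = 1.900 m; N'_2 = 104·cos1.1° − 18·1.900 = 69.8; c'Δl = 4.56; W sinα = 2.0
Slice 3: Δl = 3.2/cos10.1° = 3.250 m; N'_3 = 257·cos10.1° − 13·3.250 = 210.8; c'Δl = 7.80; W sinα = 45.1
Slice 4: Δl = 1.7/cos19.0° = 1.798 m; N'_4 = 165·cos19.0° − 44·1.798 = 76.9; c'Δl = 4.32; W sinα = 53.7
Slice 5: Δl = 2.5/cos27.0° = 2.806 m; N'_5 = 211·cos27.0° − 32·2.806 = 98.2; c'Δl = 6.73; W sinα = 95.8
Slice 6: Δl = 2.1/cos36.4° = 2.609 m; N'_6 = 119·cos36.4° − 18·2.609 = 48.8; c'Δl = 6.26; W sinα = 70.6
Slice 7: Δl = 2.0/cos46.0° = 2.879 m; N'_7 = 44·cos46.0° − 7·2.879 = 10.4; c'Δl = 6.91; W sinα = 31.7
Σc'Δl = 43.8 kN/m; ΣN' = 577.2 kN/m; ΣW sinα = 289.8 kN/m
Resisting = 43.8 + 577.2·tan24.7° = 43.8 + 265.5 = 309.3 kN/m
FS = 309.3 / 289.8 = 1.067

FS = 1.07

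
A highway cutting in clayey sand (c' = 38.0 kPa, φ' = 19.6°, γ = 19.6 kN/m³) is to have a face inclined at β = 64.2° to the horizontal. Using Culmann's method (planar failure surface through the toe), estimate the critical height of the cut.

Culmann's analysis gives the critical failure plane at α_cr = (β + φ')/2 = (64.2 + 19.6)/2 = 41.9°, and the critical height
H_c = (4c'/γ) · sinβ cosφ' / [1 − cos(β − φ')]
    = (4·38.0/19.6) · sin64.2°·cos19.6° / [1 − cos(44.6°)]
    = 7.755 · 0.9003·0.9421 / [1 − 0.7120]
    = 7.755 · 0.8482 / 0.2880
    = 22.84 m

H_c = 22.84 m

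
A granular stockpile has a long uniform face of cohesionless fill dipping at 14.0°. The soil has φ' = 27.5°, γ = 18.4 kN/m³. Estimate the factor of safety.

For a dry cohesionless infinite slope the factor of safety is FS = tanφ' / tanβ.
FS = tan27.5° / tan14.0° = 0.5206 / 0.2493 = 2.088

FS = 2.09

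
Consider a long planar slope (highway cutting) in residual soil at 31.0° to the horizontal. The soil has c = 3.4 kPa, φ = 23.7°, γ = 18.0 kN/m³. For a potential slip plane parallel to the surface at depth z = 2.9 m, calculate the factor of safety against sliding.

For an infinite slope with a slip plane parallel to the surface (no pore pressure): FS = [c + γz cos²β tanφ] / [γz sinβ cosβ].
γz = 18.0·2.9 = 52.20 kN/m²
Numerator = 3.4 + 52.20·cos²31.0°·tan23.7° = 3.4 + 52.20·0.7347·0.4390 = 20.236 kPa
Denominator = 52.20·sin31.0°·cos31.0° = 52.20·0.5150·0.8572 = 23.045 kPa
FS = 20.236 / 23.045 = 0.878

FS = 0.88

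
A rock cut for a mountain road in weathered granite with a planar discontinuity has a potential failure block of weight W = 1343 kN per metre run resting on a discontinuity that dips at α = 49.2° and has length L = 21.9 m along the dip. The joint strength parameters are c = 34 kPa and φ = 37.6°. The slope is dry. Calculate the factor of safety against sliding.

Resolving the block weight along and normal to the plane and applying the Mohr–Coulomb strength on the joint:
N' = W cosα = 1343·cos49.2° = 877.5 kN/m
Driving force T = W sinα = 1343·sin49.2° = 1016.6 kN/m
Resisting force R = c·L + N'·tanφ = 34·21.9 + 877.5·tan37.6° = 744.6 + 675.8 = 1420.4 kN/m
FS = R / T = 1420.4 / 1016.6 = 1.397

FS = 1.40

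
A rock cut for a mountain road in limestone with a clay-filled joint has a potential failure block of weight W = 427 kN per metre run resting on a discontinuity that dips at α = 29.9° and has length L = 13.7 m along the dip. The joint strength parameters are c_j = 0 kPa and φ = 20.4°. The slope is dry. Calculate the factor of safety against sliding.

Resolving the block weight along and normal to the plane and applying the Mohr–Coulomb strength on the joint:
N' = W cosα = 427·cos29.9° = 370.2 kN/m
Driving force T = W sinα = 427·sin29.9° = 212.9 kN/m
Resisting force R = c_j·L + N'·tanφ = 0·13.7 + 370.2·tan20.4° = 0.0 + 137.7 = 137.7 kN/m
FS = R / T = 137.7 / 212.9 = 0.647

FS = 0.65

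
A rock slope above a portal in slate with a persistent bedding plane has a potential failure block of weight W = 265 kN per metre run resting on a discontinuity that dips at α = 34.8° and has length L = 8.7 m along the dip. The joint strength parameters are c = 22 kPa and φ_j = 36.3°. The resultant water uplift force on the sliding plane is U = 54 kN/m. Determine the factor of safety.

Resolving the block weight along and normal to the plane and applying the Mohr–Coulomb strength on the joint:
N' = W cosα − U = 265·cos34.8° − 54 = 163.6 kN/m
Driving force T = W sinα = 265·sin34.8° = 151.2 kN/m
Resisting force R = c·L + N'·tanφ_j = 22·8.7 + 163.6·tan36.3° = 191.4 + 120.2 = 311.6 kN/m
FS = R / T = 311.6 / 151.2 = 2.060

FS = 2.06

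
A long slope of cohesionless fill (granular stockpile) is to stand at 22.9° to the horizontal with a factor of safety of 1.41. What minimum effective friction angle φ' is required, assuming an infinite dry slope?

FS = tanφ'/tanβ ⇒ tanφ' = FS · tanβ = 1.41 · tan22.9° = 0.5956
φ' = arctan(0.5956) = 30.78°

φ' = 30.8°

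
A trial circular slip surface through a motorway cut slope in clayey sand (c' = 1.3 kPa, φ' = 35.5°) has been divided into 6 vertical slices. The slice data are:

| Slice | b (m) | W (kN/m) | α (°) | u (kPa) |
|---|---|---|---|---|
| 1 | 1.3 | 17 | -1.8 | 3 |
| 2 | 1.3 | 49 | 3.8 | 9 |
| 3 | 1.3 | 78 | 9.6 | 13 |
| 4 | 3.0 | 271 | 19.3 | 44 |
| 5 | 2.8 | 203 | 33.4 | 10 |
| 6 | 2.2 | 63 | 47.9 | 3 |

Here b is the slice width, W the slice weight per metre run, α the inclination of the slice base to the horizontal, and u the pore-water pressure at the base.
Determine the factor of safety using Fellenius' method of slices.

Ordinary method of slices: FS = Σ[c'·Δl_i + (W_i cosα_i − u_i·Δl_i)·tanφ'] / Σ W_i sinα_i, with Δl_i = b_i / cosα_i.
Slice 1: Δl = 1.3/cos(-1.8°) = 1.301 m; N'_1 = 17·cos(-1.8°) − 3·1.301 = 13.1; c'Δl = 1.69; W sinα = -0.5
Slice 2: Δl = 1.3/cos3.8° = 1.303 m; N'_2 = 49·cos3.8° − 9·1.303 = 37.2; c'Δl = 1.69; W sinα = 3.2
Slice 3: Δl = 1.3/cos9.6° = 1.318 m; N'_3 = 78·cos9.6° − 13·1.318 = 59.8; c'Δl = 1.71; W sinα = 13.0
Slice 4: Δl = 3.0/cos19.3° = 3.179 m; N'_4 = 271·cos19.3° − 44·3.179 = 115.9; c'Δl = 4.13; W sinα = 89.6
Slice 5: Δl = 2.8/cos33.4° = 3.354 m; N'_5 = 203·cos33.4° − 10·3.354 = 135.9; c'Δl = 4.36; W sinα = 111.7
Slice 6: Δl = 2.2/cos47.9° = 3.281 m; N'_6 = 63·cos47.9° − 3·3.281 = 32.4; c'Δl = 4.27; W sinα = 46.7
Σc'Δl = 17.9 kN/m; ΣN' = 394.3 kN/m; ΣW sinα = 263.8 kN/m
Resisting = 17.9 + 394.3·tan35.5° = 17.9 + 281.2 = 299.1 kN/m
FS = 299.1 / 263.8 = 1.134

FS = 1.13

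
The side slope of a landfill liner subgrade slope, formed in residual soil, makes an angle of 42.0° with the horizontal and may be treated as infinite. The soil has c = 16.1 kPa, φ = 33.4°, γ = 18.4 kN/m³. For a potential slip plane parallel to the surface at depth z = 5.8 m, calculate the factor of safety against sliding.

For an infinite slope with a slip plane parallel to the surface (no pore pressure): FS = [c + γz cos²β tanφ] / [γz sinβ cosβ].
γz = 18.4·5.8 = 106.72 kN/m²
Numerator = 16.1 + 106.72·cos²42.0°·tan33.4° = 16.1 + 106.72·0.5523·0.6594 = 54.962 kPa
Denominator = 106.72·sin42.0°·cos42.0° = 106.72·0.6691·0.7431 = 53.068 kPa
FS = 54.962 / 53.068 = 1.036

FS = 1.04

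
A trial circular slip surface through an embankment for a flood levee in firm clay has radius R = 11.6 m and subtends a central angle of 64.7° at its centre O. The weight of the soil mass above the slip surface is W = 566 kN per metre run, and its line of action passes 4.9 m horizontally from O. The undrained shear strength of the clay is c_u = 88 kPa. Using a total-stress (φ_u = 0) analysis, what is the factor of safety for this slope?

Taking moments about the centre O, the resisting moment is provided by the undrained shear strength acting along the arc:
Arc length L_a = R·θ = 11.6·(64.7°·π/180) = 11.6·1.1292 = 13.10 m
M_R = c_u·L_a·R = 88·13.10·11.6 = 13371.5 kN·m/m
M_D = W·d = 566·4.9 = 2773.4 kN·m/m
FS = M_R / M_D = 13371.5 / 2773.4 = 4.821

FS = 4.82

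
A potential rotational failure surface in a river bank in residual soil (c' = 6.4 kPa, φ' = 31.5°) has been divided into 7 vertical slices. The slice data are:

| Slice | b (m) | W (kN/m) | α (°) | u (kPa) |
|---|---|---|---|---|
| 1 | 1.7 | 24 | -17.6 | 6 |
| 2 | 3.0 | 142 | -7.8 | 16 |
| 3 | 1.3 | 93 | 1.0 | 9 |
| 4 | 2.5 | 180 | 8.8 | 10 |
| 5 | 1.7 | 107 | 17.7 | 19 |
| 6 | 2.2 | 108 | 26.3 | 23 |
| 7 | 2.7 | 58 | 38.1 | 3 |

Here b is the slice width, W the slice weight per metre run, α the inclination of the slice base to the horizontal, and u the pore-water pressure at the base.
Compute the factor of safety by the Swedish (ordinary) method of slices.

FS = 3.37

Ordinary method of slices: FS = Σ[c'·Δl_i + (W_i cosα_i − u_i·Δl_i)·tanφ'] / Σ W_i sinα_i, with Δl_i = b_i / cosα_i.
Slice 1: Δl = 1.7/cos(-17.6°) = 1.783 m; N'_1 = 24·cos(-17.6°) − 6·1.783 = 12.2; c'Δl = 11.41; W sinα = -7.3
Slice 2: Δl = 3.0/cos(-7.8°) = 3.028 m; N'_2 = 142·cos(-7.8°) − 16·3.028 = 92.2; c'Δl = 19.38; W sinα = -19.3
Slice 3: Δl = 1.3/cos1.0° = 1.300 m; N'_3 = 93·cos1.0° − 9·1.300 = 81.3; c'Δl = 8.32; W sinα = 1.6
Slice 4: Δl = 2.5/cos8.8° = 2.530 m; N'_4 = 180·cos8.8° − 10·2.530 = 152.6; c'Δl = 16.19; W sinα = 27.5
Slice 5: Δl = 1.7/cos17.7° = 1.784 m; N'_5 = 107·cos17.7° − 19·1.784 = 68.0; c'Δl = 11.42; W sinα = 32.5
Slice 6: Δl = 2.2/cos26.3° = 2.454 m; N'_6 = 108·cos26.3° − 23·2.454 = 40.4; c'Δl = 15.71; W sinα = 47.9
Slice 7: Δl = 2.7/cos38.1° = 3.431 m; N'_7 = 58·cos38.1° − 3·3.431 = 35.3; c'Δl = 21.96; W sinα = 35.8
Σc'Δl = 104.4 kN/m; ΣN' = 482.0 kN/m; ΣW sinα = 118.8 kN/m
Resisting = 104.4 + 482.0·tan31.5° = 104.4 + 295.4 = 399.8 kN/m
FS = 399.8 / 118.8 = 3.365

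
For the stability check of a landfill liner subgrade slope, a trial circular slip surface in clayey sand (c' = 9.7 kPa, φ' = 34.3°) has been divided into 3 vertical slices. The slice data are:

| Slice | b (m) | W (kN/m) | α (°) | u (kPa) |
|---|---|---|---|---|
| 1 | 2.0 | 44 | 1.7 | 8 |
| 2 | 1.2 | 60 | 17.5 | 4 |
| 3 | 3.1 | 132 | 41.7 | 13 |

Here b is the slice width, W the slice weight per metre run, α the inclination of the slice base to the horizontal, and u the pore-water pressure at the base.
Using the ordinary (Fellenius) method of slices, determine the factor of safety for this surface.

FS = 1.46

Ordinary method of slices: FS = Σ[c'·Δl_i + (W_i cosα_i − u_i·Δl_i)·tanφ'] / Σ W_i sinα_i, with Δl_i = b_i / cosα_i.
Slice 1: Δl = 2.0/cos1.7° = 2.001 m; N'_1 = 44·cos1.7° − 8·2.001 = 28.0; c'Δl = 19.41; W sinα = 1.3
Slice 2: Δl = 1.2/cos17.5° = 1.258 m; N'_2 = 60·cos17.5° − 4·1.258 = 52.2; c'Δl = 12.20; W sinα = 18.0
Slice 3: Δl = 3.1/cos41.7° = 4.152 m; N'_3 = 132·cos41.7° − 13·4.152 = 44.6; c'Δl = 40.27; W sinα = 87.8
Σc'Δl = 71.9 kN/m; ΣN' = 124.7 kN/m; ΣW sinα = 107.2 kN/m
Resisting = 71.9 + 124.7·tan34.3° = 71.9 + 85.1 = 157.0 kN/m
FS = 157.0 / 107.2 = 1.465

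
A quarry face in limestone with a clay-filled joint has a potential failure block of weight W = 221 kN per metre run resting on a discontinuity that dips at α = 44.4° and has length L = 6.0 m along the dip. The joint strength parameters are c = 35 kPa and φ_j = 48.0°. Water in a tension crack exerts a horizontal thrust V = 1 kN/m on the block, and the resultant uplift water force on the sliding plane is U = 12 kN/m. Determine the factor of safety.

FS = 2.39

Resolving the block weight along and normal to the plane and applying the Mohr–Coulomb strength on the joint:
N' = W cosα − U − V sinα = 221·cos44.4° − 12 − 1·sin44.4° = 145.2 kN/m
Driving force T = W sinα + V cosα = 221·sin44.4° + 1·cos44.4° = 155.3 kN/m
Resisting force R = c·L + N'·tanφ_j = 35·6.0 + 145.2·tan48.0° = 210.0 + 161.3 = 371.3 kN/m
FS = R / T = 371.3 / 155.3 = 2.390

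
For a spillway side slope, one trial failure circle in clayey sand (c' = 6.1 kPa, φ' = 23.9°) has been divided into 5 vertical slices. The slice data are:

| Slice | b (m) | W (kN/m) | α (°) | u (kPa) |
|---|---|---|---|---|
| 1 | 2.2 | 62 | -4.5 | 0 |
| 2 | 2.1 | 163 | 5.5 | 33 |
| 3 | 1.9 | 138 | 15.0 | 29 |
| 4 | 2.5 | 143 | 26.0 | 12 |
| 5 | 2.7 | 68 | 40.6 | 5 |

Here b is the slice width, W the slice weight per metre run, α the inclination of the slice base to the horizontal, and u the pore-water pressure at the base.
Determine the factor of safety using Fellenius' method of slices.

Ordinary method of slices: FS = Σ[c'·Δl_i + (W_i cosα_i − u_i·Δl_i)·tanφ'] / Σ W_i sinα_i, with Δl_i = b_i / cosα_i.
Slice 1: Δl = 2.2/cos(-4.5°) = 2.207 m; N'_1 = 62·cos(-4.5°) − 0·2.207 = 61.8; c'Δl = 13.46; W sinα = -4.9
Slice 2: Δl = 2.1/cos5.5° = 2.110 m; N'_2 = 163·cos5.5° − 33·2.110 = 92.6; c'Δl = 12.87; W sinα = 15.6
Slice 3: Δl = 1.9/cos15.0° = 1.967 m; N'_3 = 138·cos15.0° − 29·1.967 = 76.3; c'Δl = 12.00; W sinα = 35.7
Slice 4: Δl = 2.5/cos26.0° = 2.782 m; N'_4 = 143·cos26.0° − 12·2.782 = 95.1; c'Δl = 16.97; W sinα = 62.7
Slice 5: Δl = 2.7/cos40.6° = 3.556 m; N'_5 = 68·cos40.6° − 5·3.556 = 33.9; c'Δl = 21.69; W sinα = 44.3
Σc'Δl = 77.0 kN/m; ΣN' = 359.7 kN/m; ΣW sinα = 153.4 kN/m
Resisting = 77.0 + 359.7·tan23.9° = 77.0 + 159.4 = 236.4 kN/m
FS = 236.4 / 153.4 = 1.541

FS = 1.54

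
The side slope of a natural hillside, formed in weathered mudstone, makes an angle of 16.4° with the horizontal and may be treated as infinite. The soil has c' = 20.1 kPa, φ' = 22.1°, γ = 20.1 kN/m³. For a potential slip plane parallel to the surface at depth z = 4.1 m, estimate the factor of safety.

For an infinite slope with a slip plane parallel to the surface (no pore pressure): FS = [c' + γz cos²β tanφ'] / [γz sinβ cosβ].
γz = 20.1·4.1 = 82.41 kN/m²
Numerator = 20.1 + 82.41·cos²16.4°·tan22.1° = 20.1 + 82.41·0.9203·0.4061 = 50.896 kPa
Denominator = 82.41·sin16.4°·cos16.4° = 82.41·0.2823·0.9593 = 22.321 kPa
FS = 50.896 / 22.321 = 2.280

FS = 2.28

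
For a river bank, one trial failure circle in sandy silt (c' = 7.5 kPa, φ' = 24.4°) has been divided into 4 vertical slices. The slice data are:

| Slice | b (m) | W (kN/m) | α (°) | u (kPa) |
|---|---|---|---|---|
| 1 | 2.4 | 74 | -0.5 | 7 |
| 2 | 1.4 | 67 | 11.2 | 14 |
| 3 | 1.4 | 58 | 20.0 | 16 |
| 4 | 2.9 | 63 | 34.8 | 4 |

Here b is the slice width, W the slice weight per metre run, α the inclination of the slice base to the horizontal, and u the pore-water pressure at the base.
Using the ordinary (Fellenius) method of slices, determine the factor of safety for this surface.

Ordinary method of slices: FS = Σ[c'·Δl_i + (W_i cosα_i − u_i·Δl_i)·tanφ'] / Σ W_i sinα_i, with Δl_i = b_i / cosα_i.
Slice 1: Δl = 2.4/cos(-0.5°) = 2.400 m; N'_1 = 74·cos(-0.5°) − 7·2.400 = 57.2; c'Δl = 18.00; W sinα = -0.6
Slice 2: Δl = 1.4/cos11.2° = 1.427 m; N'_2 = 67·cos11.2° − 14·1.427 = 45.7; c'Δl = 10.70; W sinα = 13.0
Slice 3: Δl = 1.4/cos20.0° = 1.490 m; N'_3 = 58·cos20.0° − 16·1.490 = 30.7; c'Δl = 11.17; W sinα = 19.8
Slice 4: Δl = 2.9/cos34.8° = 3.532 m; N'_4 = 63·cos34.8° − 4·3.532 = 37.6; c'Δl = 26.49; W sinα = 36.0
Σc'Δl = 66.4 kN/m; ΣN' = 171.2 kN/m; ΣW sinα = 68.2 kN/m
Resisting = 66.4 + 171.2·tan24.4° = 66.4 + 77.7 = 144.0 kN/m
FS = 144.0 / 68.2 = 2.113

FS = 2.11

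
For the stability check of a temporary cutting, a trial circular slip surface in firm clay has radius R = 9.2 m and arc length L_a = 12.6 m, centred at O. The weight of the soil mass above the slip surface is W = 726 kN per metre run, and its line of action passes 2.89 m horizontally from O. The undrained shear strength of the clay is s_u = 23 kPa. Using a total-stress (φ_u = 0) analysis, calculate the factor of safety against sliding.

FS = 1.27

Taking moments about the centre O, the resisting moment is provided by the undrained shear strength acting along the arc:
M_R = s_u·L_a·R = 23·12.60·9.2 = 2666.2 kN·m/m
M_D = W·d = 726·2.89 = 2098.1 kN·m/m
FS = M_R / M_D = 2666.2 / 2098.1 = 1.271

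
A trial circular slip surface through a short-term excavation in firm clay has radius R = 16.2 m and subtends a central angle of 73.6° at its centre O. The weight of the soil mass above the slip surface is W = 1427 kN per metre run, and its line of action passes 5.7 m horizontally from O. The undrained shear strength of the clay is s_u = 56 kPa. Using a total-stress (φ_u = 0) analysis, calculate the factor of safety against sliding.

Taking moments about the centre O, the resisting moment is provided by the undrained shear strength acting along the arc:
Arc length L_a = R·θ = 16.2·(73.6°·π/180) = 16.2·1.2846 = 20.81 m
M_R = s_u·L_a·R = 56·20.81·16.2 = 18878.8 kN·m/m
M_D = W·d = 1427·5.7 = 8133.9 kN·m/m
FS = M_R / M_D = 18878.8 / 8133.9 = 2.321

FS = 2.32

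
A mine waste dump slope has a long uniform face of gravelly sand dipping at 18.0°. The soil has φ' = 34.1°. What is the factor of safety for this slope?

For a dry cohesionless infinite slope the factor of safety is FS = tanφ' / tanβ.
FS = tan34.1° / tan18.0° = 0.6771 / 0.3249 = 2.084

FS = 2.08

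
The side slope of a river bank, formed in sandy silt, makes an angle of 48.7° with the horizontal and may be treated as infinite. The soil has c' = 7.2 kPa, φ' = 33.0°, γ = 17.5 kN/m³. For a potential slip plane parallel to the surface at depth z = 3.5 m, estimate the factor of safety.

FS = 0.81

For an infinite slope with a slip plane parallel to the surface (no pore pressure): FS = [c' + γz cos²β tanφ'] / [γz sinβ cosβ].
γz = 17.5·3.5 = 61.25 kN/m²
Numerator = 7.2 + 61.25·cos²48.7°·tan33.0° = 7.2 + 61.25·0.4356·0.6494 = 24.527 kPa
Denominator = 61.25·sin48.7°·cos48.7° = 61.25·0.7513·0.6600 = 30.370 kPa
FS = 24.527 / 30.370 = 0.808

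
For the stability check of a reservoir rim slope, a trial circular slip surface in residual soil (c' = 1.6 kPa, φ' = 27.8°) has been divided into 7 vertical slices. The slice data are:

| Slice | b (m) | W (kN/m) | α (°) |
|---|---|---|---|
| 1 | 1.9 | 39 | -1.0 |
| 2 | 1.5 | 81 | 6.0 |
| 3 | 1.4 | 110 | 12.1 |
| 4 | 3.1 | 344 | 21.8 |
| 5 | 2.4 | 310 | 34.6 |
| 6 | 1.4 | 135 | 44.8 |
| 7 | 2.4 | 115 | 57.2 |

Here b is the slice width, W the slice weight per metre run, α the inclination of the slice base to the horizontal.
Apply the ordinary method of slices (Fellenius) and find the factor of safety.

FS = 1.01

Ordinary method of slices: FS = Σ[c'·Δl_i + (W_i cosα_i)·tanφ'] / Σ W_i sinα_i, with Δl_i = b_i / cosα_i.
Slice 1: Δl = 1.9/cos(-1.0°) = 1.900 m; N'_1 = 39·cos(-1.0°) = 39.0; c'Δl = 3.04; W sinα = -0.7
Slice 2: Δl = 1.5/cos6.0° = 1.508 m; N'_2 = 81·cos6.0° = 80.6; c'Δl = 2.41; W sinα = 8.5
Slice 3: Δl = 1.4/cos12.1° = 1.432 m; N'_3 = 110·cos12.1° = 107.6; c'Δl = 2.29; W sinα = 23.1
Slice 4: Δl = 3.1/cos21.8° = 3.339 m; N'_4 = 344·cos21.8° = 319.4; c'Δl = 5.34; W sinα = 127.8
Slice 5: Δl = 2.4/cos34.6° = 2.916 m; N'_5 = 310·cos34.6° = 255.2; c'Δl = 4.67; W sinα = 176.0
Slice 6: Δl = 1.4/cos44.8° = 1.973 m; N'_6 = 135·cos44.8° = 95.8; c'Δl = 3.16; W sinα = 95.1
Slice 7: Δl = 2.4/cos57.2° = 4.430 m; N'_7 = 115·cos57.2° = 62.3; c'Δl = 7.09; W sinα = 96.7
Σc'Δl = 28.0 kN/m; ΣN' = 959.8 kN/m; ΣW sinα = 526.4 kN/m
Resisting = 28.0 + 959.8·tan27.8° = 28.0 + 506.0 = 534.0 kN/m
FS = 534.0 / 526.4 = 1.014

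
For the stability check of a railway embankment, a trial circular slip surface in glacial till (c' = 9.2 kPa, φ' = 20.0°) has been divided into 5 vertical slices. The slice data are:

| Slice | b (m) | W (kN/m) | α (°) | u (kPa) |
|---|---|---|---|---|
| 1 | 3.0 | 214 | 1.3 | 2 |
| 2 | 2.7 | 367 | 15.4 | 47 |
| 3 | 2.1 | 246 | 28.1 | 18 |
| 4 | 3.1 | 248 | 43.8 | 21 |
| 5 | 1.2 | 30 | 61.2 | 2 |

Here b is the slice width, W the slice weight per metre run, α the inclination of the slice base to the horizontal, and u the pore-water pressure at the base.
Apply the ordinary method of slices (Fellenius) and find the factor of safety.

FS = 0.95

Ordinary method of slices: FS = Σ[c'·Δl_i + (W_i cosα_i − u_i·Δl_i)·tanφ'] / Σ W_i sinα_i, with Δl_i = b_i / cosα_i.
Slice 1: Δl = 3.0/cos1.3° = 3.001 m; N'_1 = 214·cos1.3° − 2·3.001 = 207.9; c'Δl = 27.61; W sinα = 4.9
Slice 2: Δl = 2.7/cos15.4° = 2.801 m; N'_2 = 367·cos15.4° − 47·2.801 = 222.2; c'Δl = 25.77; W sinα = 97.5
Slice 3: Δl = 2.1/cos28.1° = 2.381 m; N'_3 = 246·cos28.1° − 18·2.381 = 174.2; c'Δl = 21.90; W sinα = 115.9
Slice 4: Δl = 3.1/cos43.8° = 4.295 m; N'_4 = 248·cos43.8° − 21·4.295 = 88.8; c'Δl = 39.51; W sinα = 171.7
Slice 5: Δl = 1.2/cos61.2° = 2.491 m; N'_5 = 30·cos61.2° − 2·2.491 = 9.5; c'Δl = 22.92; W sinα = 26.3
Σc'Δl = 137.7 kN/m; ΣN' = 702.6 kN/m; ΣW sinα = 416.1 kN/m
Resisting = 137.7 + 702.6·tan20.0° = 137.7 + 255.7 = 393.4 kN/m
FS = 393.4 / 416.1 = 0.945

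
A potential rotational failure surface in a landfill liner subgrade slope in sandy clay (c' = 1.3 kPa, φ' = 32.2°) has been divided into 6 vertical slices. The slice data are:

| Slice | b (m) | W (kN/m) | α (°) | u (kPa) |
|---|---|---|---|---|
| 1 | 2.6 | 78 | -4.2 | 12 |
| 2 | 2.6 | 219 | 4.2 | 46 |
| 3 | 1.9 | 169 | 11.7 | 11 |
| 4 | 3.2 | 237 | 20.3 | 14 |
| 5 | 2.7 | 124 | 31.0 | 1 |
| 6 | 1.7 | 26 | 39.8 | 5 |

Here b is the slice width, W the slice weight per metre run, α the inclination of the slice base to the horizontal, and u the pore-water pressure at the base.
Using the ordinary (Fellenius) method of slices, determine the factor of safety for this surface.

FS = 1.85

Ordinary method of slices: FS = Σ[c'·Δl_i + (W_i cosα_i − u_i·Δl_i)·tanφ'] / Σ W_i sinα_i, with Δl_i = b_i / cosα_i.
Slice 1: Δl = 2.6/cos(-4.2°) = 2.607 m; N'_1 = 78·cos(-4.2°) − 12·2.607 = 46.5; c'Δl = 3.39; W sinα = -5.7
Slice 2: Δl = 2.6/cos4.2° = 2.607 m; N'_2 = 219·cos4.2° − 46·2.607 = 98.5; c'Δl = 3.39; W sinα = 16.0
Slice 3: Δl = 1.9/cos11.7° = 1.940 m; N'_3 = 169·cos11.7° − 11·1.940 = 144.1; c'Δl = 2.52; W sinα = 34.3
Slice 4: Δl = 3.2/cos20.3° = 3.412 m; N'_4 = 237·cos20.3° − 14·3.412 = 174.5; c'Δl = 4.44; W sinα = 82.2
Slice 5: Δl = 2.7/cos31.0° = 3.150 m; N'_5 = 124·cos31.0° − 1·3.150 = 103.1; c'Δl = 4.09; W sinα = 63.9
Slice 6: Δl = 1.7/cos39.8° = 2.213 m; N'_6 = 26·cos39.8° − 5·2.213 = 8.9; c'Δl = 2.88; W sinα = 16.6
Σc'Δl = 20.7 kN/m; ΣN' = 575.7 kN/m; ΣW sinα = 207.3 kN/m
Resisting = 20.7 + 575.7·tan32.2° = 20.7 + 362.5 = 383.2 kN/m
FS = 383.2 / 207.3 = 1.849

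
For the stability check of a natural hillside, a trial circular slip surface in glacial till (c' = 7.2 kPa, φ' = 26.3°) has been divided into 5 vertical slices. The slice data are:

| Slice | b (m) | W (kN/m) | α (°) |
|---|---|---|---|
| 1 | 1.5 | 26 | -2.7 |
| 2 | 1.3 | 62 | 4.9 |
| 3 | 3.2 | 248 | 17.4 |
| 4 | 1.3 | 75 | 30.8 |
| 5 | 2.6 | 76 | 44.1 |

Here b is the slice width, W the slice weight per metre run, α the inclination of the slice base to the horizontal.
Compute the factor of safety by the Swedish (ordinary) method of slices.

Ordinary method of slices: FS = Σ[c'·Δl_i + (W_i cosα_i)·tanφ'] / Σ W_i sinα_i, with Δl_i = b_i / cosα_i.
Slice 1: Δl = 1.5/cos(-2.7°) = 1.502 m; N'_1 = 26·cos(-2.7°) = 26.0; c'Δl = 10.81; W sinα = -1.2
Slice 2: Δl = 1.3/cos4.9° = 1.305 m; N'_2 = 62·cos4.9° = 61.8; c'Δl = 9.39; W sinα = 5.3
Slice 3: Δl = 3.2/cos17.4° = 3.353 m; N'_3 = 248·cos17.4° = 236.7; c'Δl = 24.14; W sinα = 74.2
Slice 4: Δl = 1.3/cos30.8° = 1.513 m; N'_4 = 75·cos30.8° = 64.4; c'Δl = 10.90; W sinα = 38.4
Slice 5: Δl = 2.6/cos44.1° = 3.621 m; N'_5 = 76·cos44.1° = 54.6; c'Δl = 26.07; W sinα = 52.9
Σc'Δl = 81.3 kN/m; ΣN' = 443.4 kN/m; ΣW sinα = 169.5 kN/m
Resisting = 81.3 + 443.4·tan26.3° = 81.3 + 219.1 = 300.5 kN/m
FS = 300.5 / 169.5 = 1.772

FS = 1.77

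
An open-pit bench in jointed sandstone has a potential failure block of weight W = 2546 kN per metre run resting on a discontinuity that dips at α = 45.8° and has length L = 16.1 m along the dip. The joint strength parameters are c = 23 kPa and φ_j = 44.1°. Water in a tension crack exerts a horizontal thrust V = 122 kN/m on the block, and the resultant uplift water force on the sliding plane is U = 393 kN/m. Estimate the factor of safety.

Resolving the block weight along and normal to the plane and applying the Mohr–Coulomb strength on the joint:
N' = W cosα − U − V sinα = 2546·cos45.8° − 393 − 122·sin45.8° = 1294.5 kN/m
Driving force T = W sinα + V cosα = 2546·sin45.8° + 122·cos45.8° = 1910.3 kN/m
Resisting force R = c·L + N'·tanφ_j = 23·16.1 + 1294.5·tan44.1° = 370.3 + 1254.5 = 1624.8 kN/m
FS = R / T = 1624.8 / 1910.3 = 0.851

FS = 0.85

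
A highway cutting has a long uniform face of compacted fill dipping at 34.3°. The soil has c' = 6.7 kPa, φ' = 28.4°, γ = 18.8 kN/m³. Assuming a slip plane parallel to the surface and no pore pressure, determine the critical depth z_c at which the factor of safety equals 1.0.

Setting FS = 1.00 in FS = [c' + γz cos²β tanφ'] / [γz sinβ cosβ] and solving for z:
z = c' / [γ cosβ (FS·sinβ − cosβ·tanφ')]
  = 6.7 / [18.8·cos34.3°·(1.00·sin34.3° − cos34.3°·tan28.4°)]
  = 6.7 / [18.8·0.8261·(1.00·0.5635 − 0.8261·0.5407)]
  = 6.7 / 1.8149 = 3.692 m

z_c = 3.69 m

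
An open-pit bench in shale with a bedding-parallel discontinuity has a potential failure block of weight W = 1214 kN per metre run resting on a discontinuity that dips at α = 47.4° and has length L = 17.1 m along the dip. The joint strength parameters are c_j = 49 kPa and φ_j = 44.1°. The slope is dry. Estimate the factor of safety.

FS = 1.83

Resolving the block weight along and normal to the plane and applying the Mohr–Coulomb strength on the joint:
N' = W cosα = 1214·cos47.4° = 821.7 kN/m
Driving force T = W sinα = 1214·sin47.4° = 893.6 kN/m
Resisting force R = c_j·L + N'·tanφ_j = 49·17.1 + 821.7·tan44.1° = 837.9 + 796.3 = 1634.2 kN/m
FS = R / T = 1634.2 / 893.6 = 1.829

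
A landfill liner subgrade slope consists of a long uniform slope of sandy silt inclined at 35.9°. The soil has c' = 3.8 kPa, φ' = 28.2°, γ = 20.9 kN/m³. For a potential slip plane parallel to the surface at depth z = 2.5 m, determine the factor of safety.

FS = 0.89

For an infinite slope with a slip plane parallel to the surface (no pore pressure): FS = [c' + γz cos²β tanφ'] / [γz sinβ cosβ].
γz = 20.9·2.5 = 52.25 kN/m²
Numerator = 3.8 + 52.25·cos²35.9°·tan28.2° = 3.8 + 52.25·0.6562·0.5362 = 22.183 kPa
Denominator = 52.25·sin35.9°·cos35.9° = 52.25·0.5864·0.8100 = 24.818 kPa
FS = 22.183 / 24.818 = 0.894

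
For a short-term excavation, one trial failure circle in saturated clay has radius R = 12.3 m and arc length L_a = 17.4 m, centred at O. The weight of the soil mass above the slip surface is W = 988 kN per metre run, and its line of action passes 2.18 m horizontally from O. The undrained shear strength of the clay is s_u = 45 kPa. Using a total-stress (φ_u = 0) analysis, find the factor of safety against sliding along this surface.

FS = 4.47

Taking moments about the centre O, the resisting moment is provided by the undrained shear strength acting along the arc:
M_R = s_u·L_a·R = 45·17.40·12.3 = 9630.9 kN·m/m
M_D = W·d = 988·2.18 = 2153.8 kN·m/m
FS = M_R / M_D = 9630.9 / 2153.8 = 4.472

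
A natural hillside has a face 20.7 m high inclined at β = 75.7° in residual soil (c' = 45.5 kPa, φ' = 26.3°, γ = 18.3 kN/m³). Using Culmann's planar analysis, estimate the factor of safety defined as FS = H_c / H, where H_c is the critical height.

FS = 1.20

H_c = (4c'/γ) · sinβ cosφ' / [1 − cos(β − φ')]
    = (4·45.5/18.3) · sin75.7°·cos26.3° / [1 − cos49.4°]
    = 9.945 · 0.8687 / 0.3492 = 24.74 m
FS = H_c / H = 24.74 / 20.7 = 1.195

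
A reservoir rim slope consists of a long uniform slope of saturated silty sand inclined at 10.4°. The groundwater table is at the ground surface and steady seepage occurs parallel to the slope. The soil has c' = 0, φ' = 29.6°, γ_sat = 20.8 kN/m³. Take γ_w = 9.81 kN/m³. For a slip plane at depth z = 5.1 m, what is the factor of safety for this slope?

With seepage parallel to the slope and the water table at the surface, the effective normal stress on the slip plane uses the buoyant unit weight γ' = γ_sat − γ_w while the driving shear stress uses γ_sat:
FS = [c' + γ' z cos²β tanφ'] / [γ_sat z sinβ cosβ]
(For c' = 0 this reduces to FS = (γ'/γ_sat)·tanφ'/tanβ.)
γ' = 20.8 − 9.81 = 10.99 kN/m³
Numerator = 0.0 + 10.99·5.1·cos²10.4°·tan29.6° = 0.0 + 10.99·5.1·0.9674·0.5681 = 30.803 kPa
Denominator = 20.8·5.1·sin10.4°·cos10.4° = 20.8·5.1·0.1805·0.9836 = 18.835 kPa
FS = 30.803 / 18.835 = 1.635

FS = 1.64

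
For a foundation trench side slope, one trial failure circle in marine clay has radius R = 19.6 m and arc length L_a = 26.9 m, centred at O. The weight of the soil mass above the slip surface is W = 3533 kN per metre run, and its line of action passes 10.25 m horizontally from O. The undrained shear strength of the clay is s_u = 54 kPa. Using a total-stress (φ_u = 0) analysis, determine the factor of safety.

FS = 0.79

Taking moments about the centre O, the resisting moment is provided by the undrained shear strength acting along the arc:
M_R = s_u·L_a·R = 54·26.90·19.6 = 28471.0 kN·m/m
M_D = W·d = 3533·10.25 = 36213.2 kN·m/m
FS = M_R / M_D = 28471.0 / 36213.2 = 0.786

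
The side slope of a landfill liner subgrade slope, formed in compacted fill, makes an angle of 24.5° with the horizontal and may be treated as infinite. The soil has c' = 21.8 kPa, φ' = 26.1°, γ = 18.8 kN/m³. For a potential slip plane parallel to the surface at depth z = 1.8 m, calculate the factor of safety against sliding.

For an infinite slope with a slip plane parallel to the surface (no pore pressure): FS = [c' + γz cos²β tanφ'] / [γz sinβ cosβ].
γz = 18.8·1.8 = 33.84 kN/m²
Numerator = 21.8 + 33.84·cos²24.5°·tan26.1° = 21.8 + 33.84·0.8280·0.4899 = 35.527 kPa
Denominator = 33.84·sin24.5°·cos24.5° = 33.84·0.4147·0.9100 = 12.770 kPa
FS = 35.527 / 12.770 = 2.782

FS = 2.78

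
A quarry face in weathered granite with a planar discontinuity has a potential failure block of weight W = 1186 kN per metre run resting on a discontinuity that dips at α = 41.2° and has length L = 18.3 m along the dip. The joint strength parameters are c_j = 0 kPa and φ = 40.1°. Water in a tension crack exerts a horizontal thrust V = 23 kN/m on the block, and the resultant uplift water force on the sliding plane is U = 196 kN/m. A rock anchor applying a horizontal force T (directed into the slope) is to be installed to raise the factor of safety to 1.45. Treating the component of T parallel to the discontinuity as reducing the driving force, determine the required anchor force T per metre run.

T = 355 kN/m

Resolving forces along and normal to the sliding plane, with the horizontal anchor force T adding T·sinα to the effective normal force and T·cosα acting up the plane against the driving force:
FS = [c_jL + (W cosα − U − V sinα + T sinα) tanφ] / [W sinα + V cosα − T cosα]
Without the anchor: N' = 681.2 kN/m, driving T_d = 798.5 kN/m, resisting R = 0·18.3 + 681.2·tan40.1° = 573.6 kN/m, FS = 0.72.
Setting FS = 1.45 and solving for T:
1.45·(798.5 − T cos41.2°) = 573.6 + T sin41.2°·tan40.1°
T·(sin41.2°·tan40.1° + 1.45·cos41.2°) = 1.45·798.5 − 573.6
T·(0.6587·0.8421 + 1.45·0.7524) = 1157.8 − 573.6 = 584.2
T·1.6457 = 584.2
T = 355.0 kN/m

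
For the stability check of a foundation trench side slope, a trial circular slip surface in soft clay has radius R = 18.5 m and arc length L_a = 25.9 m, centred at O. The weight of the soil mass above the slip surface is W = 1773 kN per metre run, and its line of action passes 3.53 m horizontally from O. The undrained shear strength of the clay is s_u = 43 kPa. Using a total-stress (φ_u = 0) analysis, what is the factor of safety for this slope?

FS = 3.29

Taking moments about the centre O, the resisting moment is provided by the undrained shear strength acting along the arc:
M_R = s_u·L_a·R = 43·25.90·18.5 = 20603.5 kN·m/m
M_D = W·d = 1773·3.53 = 6258.7 kN·m/m
FS = M_R / M_D = 20603.5 / 6258.7 = 3.292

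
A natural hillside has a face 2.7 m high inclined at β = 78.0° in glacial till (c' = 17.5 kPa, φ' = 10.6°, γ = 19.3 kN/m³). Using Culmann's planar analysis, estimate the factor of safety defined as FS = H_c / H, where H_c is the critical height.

FS = 2.10

H_c = (4c'/γ) · sinβ cosφ' / [1 − cos(β − φ')]
    = (4·17.5/19.3) · sin78.0°·cos10.6° / [1 − cos67.4°]
    = 3.627 · 0.9615 / 0.6157 = 5.66 m
FS = H_c / H = 5.66 / 2.7 = 2.098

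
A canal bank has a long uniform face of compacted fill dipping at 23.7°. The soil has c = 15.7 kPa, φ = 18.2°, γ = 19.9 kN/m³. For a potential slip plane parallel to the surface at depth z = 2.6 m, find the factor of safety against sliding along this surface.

FS = 1.57

For an infinite slope with a slip plane parallel to the surface (no pore pressure): FS = [c + γz cos²β tanφ] / [γz sinβ cosβ].
γz = 19.9·2.6 = 51.74 kN/m²
Numerator = 15.7 + 51.74·cos²23.7°·tan18.2° = 15.7 + 51.74·0.8384·0.3288 = 29.963 kPa
Denominator = 51.74·sin23.7°·cos23.7° = 51.74·0.4019·0.9157 = 19.043 kPa
FS = 29.963 / 19.043 = 1.573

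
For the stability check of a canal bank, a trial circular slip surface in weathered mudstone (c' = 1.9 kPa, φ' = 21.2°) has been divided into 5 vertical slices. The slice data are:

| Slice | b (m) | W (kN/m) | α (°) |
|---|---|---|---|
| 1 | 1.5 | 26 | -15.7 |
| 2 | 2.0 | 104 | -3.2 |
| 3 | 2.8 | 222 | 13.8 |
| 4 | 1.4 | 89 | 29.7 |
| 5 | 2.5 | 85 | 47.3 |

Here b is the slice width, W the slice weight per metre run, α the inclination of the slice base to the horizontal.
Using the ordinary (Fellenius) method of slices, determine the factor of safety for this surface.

Ordinary method of slices: FS = Σ[c'·Δl_i + (W_i cosα_i)·tanφ'] / Σ W_i sinα_i, with Δl_i = b_i / cosα_i.
Slice 1: Δl = 1.5/cos(-15.7°) = 1.558 m; N'_1 = 26·cos(-15.7°) = 25.0; c'Δl = 2.96; W sinα = -7.0
Slice 2: Δl = 2.0/cos(-3.2°) = 2.003 m; N'_2 = 104·cos(-3.2°) = 103.8; c'Δl = 3.81; W sinα = -5.8
Slice 3: Δl = 2.8/cos13.8° = 2.883 m; N'_3 = 222·cos13.8° = 215.6; c'Δl = 5.48; W sinα = 53.0
Slice 4: Δl = 1.4/cos29.7° = 1.612 m; N'_4 = 89·cos29.7° = 77.3; c'Δl = 3.06; W sinα = 44.1
Slice 5: Δl = 2.5/cos47.3° = 3.686 m; N'_5 = 85·cos47.3° = 57.6; c'Δl = 7.00; W sinα = 62.5
Σc'Δl = 22.3 kN/m; ΣN' = 479.4 kN/m; ΣW sinα = 146.7 kN/m
Resisting = 22.3 + 479.4·tan21.2° = 22.3 + 186.0 = 208.3 kN/m
FS = 208.3 / 146.7 = 1.420

FS = 1.42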